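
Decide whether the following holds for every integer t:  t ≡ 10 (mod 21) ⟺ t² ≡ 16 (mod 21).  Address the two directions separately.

(⇒) Suppose t ≡ 10 (mod 21). Write t = 21j + 10. Then (21j + 10)² = 441j² + 420j + 100 = 21(21j² + 20j + 4) + 16, so t² ≡ 16 (mod 21).

(⇐) This fails: take t = 4. Then 4² = 16 ≡ 16 (mod 21), yet 4 ≡ 4 (mod 21), not 10.

Not equivalent: only (⇒) holds.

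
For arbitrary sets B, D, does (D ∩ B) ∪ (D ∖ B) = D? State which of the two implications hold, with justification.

(⊆) Let x ∈ (D ∩ B) ∪ (D ∖ B). Then either x ∈ D and x ∉ B; or x ∈ B ∩ D. In each case x ∈ D, so (D ∩ B) ∪ (D ∖ B) ⊆ D.

(⊇) Let x ∈ D. Then either x ∈ D and x ∉ B; or x ∈ B ∩ D. In each case x ∈ (D ∩ B) ∪ (D ∖ B), so D ⊆ (D ∩ B) ∪ (D ∖ B).

Both inclusions hold.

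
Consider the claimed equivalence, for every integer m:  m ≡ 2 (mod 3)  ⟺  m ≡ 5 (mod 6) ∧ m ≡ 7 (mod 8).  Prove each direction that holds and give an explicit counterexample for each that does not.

Only the converse holds.

[⇒] This fails: m = 2 gives 2 ≡ 2 (mod 3) but 2 ≡ 2 (mod 6), so the conjunction on the right does not hold.

[⇐] Conversely, if m ≡ 5 (mod 6) and m ≡ 7 (mod 8), then by the Chinese remainder theorem m ≡ 23 (mod 24). Since 23 ≡ 2 (mod 3) and 3 ∣ 24, we get m ≡ 2 (mod 3).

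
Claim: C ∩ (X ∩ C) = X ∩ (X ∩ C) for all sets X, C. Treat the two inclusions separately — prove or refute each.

(⊆) Let x ∈ C ∩ (X ∩ C). Then x ∈ X ∩ C, from which x ∈ X ∩ (X ∩ C).

(⊇) Let x ∈ X ∩ (X ∩ C). Then x ∈ X ∩ C, from which x ∈ C ∩ (X ∩ C).

The two sets are equal.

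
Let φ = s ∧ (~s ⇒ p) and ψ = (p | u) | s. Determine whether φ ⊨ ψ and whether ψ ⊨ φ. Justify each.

[⇐] This fails. Under p = T, s = F, u = F, the left side is false but the right side is true.

[⇒] Assume the antecedent. If p is true, (p | u) | s reduces to true regardless of the other variables. If p is false, the antecedent forces (p = F, s = T, u = F) or (p = F, s = T, u = T), and (p | u) | s holds there. Either way (p | u) | s holds.

Not equivalent: only (⇒) holds.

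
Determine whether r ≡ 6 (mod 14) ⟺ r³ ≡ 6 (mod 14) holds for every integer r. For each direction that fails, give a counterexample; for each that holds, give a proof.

Forward direction. Suppose r ≡ 6 (mod 14). Write r = 14j + 6. Then (14j + 6)³ = 2744j³ + 3528j² + 1512j + 216 = 14(196j³ + 252j² + 108j + 15) + 6, so r³ ≡ 6 (mod 14).

Converse. This fails: take r = 10. Then 10³ = 1000 ≡ 6 (mod 14), yet 10 ≡ 10 (mod 14), not 6.

Only the forward direction holds.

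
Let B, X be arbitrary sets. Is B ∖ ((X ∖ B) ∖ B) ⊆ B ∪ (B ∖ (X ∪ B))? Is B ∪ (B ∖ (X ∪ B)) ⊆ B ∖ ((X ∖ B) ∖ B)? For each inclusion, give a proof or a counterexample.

The two sets are equal.

(⊆) Let x ∈ B ∖ ((X ∖ B) ∖ B). Then either x ∈ B and x ∉ X; or x ∈ B ∩ X. In each case x ∈ B ∪ (B ∖ (X ∪ B)), so B ∖ ((X ∖ B) ∖ B) ⊆ B ∪ (B ∖ (X ∪ B)).

(⊇) Let x ∈ B ∪ (B ∖ (X ∪ B)). Then either x ∈ B and x ∉ X; or x ∈ B ∩ X. In each case x ∈ B ∖ ((X ∖ B) ∖ B), so B ∪ (B ∖ (X ∪ B)) ⊆ B ∖ ((X ∖ B) ∖ B).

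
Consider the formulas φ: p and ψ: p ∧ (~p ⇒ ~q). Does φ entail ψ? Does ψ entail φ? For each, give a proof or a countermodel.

[⇒] Assume the antecedent. If q is true, the antecedent forces (q = T, p = T), and p ∧ (~p ⇒ ~q) holds there. If q is false, the antecedent forces (q = F, p = T), and p ∧ (~p ⇒ ~q) holds there. Either way p ∧ (~p ⇒ ~q) holds.

[⇐] Assume the antecedent. If q is true, the antecedent forces (q = T, p = T), and p holds there. If q is false, the antecedent forces (q = F, p = T), and p holds there. Either way p holds.

Both implications hold.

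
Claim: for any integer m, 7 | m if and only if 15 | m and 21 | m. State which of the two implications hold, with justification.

Forward direction. This fails: take m = 7. Certainly 7 ∣ 7, but 15 ∤ 7.

Converse. Suppose 15 ∣ m and 21 ∣ m. Any common multiple of 15 and 21 is a multiple of their lcm; here lcm(15, 21) = 15·21/gcd(15, 21) = 315/3 = 105, so 105 ∣ m. Since 7 ∣ 105, it follows that 7 ∣ m.

The forward direction fails; the converse holds.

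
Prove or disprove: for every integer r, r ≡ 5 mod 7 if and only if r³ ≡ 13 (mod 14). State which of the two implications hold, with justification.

Both directions fail.

(⇒) This fails: take r = 12. Then 12 ≡ 5 (mod 7), but 12³ = 1728 ≡ 6 (mod 14), not 13.

(⇐) This fails: take r = 3. Then 3³ = 27 ≡ 13 (mod 14), yet 3 ≡ 3 (mod 7), not 5.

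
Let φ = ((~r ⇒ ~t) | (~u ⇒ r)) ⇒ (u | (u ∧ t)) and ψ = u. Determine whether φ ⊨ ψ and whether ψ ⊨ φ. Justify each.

(→) This fails. Under t = T, r = F, u = F, the left side is true but the right side is false.

(←) Assume the antecedent. If t is true, the antecedent forces (t = T, r = F, u = T) or (t = T, r = T, u = T), and the consequent holds there. If t is false, the antecedent forces (t = F, r = F, u = T) or (t = F, r = T, u = T), and the consequent holds there. Either way the consequent holds.

Only the converse holds.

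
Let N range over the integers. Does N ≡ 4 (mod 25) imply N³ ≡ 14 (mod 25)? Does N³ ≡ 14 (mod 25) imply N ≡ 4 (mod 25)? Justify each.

(⟸) Suppose N³ ≡ 14 (mod 25). The only residue r in {0, …, 24} with r³ ≡ 14 (mod 25) is r = 4, so N ≡ 4 (mod 25).

(⟹) Suppose N ≡ 4 (mod 25). Write N = 25j + 4. Then (25j + 4)³ = 15625j³ + 7500j² + 1200j + 64 = 25(625j³ + 300j² + 48j + 2) + 14, so N³ ≡ 14 (mod 25).

Both implications hold.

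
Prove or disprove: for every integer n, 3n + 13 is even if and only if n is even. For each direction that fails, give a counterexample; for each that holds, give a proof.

Forward direction. This fails: n = 5 gives 3n + 13 = 28, which is even, but 5 is odd, not even.

Converse. This also fails: n = 6 is even, but 3n + 13 = 31 is odd, not even.

Neither implication holds.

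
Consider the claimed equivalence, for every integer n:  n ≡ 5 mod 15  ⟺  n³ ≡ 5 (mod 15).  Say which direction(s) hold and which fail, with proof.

[⇒] Suppose n ≡ 5 mod 15. Write n = 15j + 5. Then (15j + 5)³ = 3375j³ + 3375j² + 1125j + 125 = 15(225j³ + 225j² + 75j + 8) + 5, so n³ ≡ 5 (mod 15).

[⇐] Conversely, suppose n³ ≡ 5 (mod 15). The only residue r in {0, …, 14} with r³ ≡ 5 (mod 15) is r = 5, so n ≡ 5 (mod 15).

The biconditional holds.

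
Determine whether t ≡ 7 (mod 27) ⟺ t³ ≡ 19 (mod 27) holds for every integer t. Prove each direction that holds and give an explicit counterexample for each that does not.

(⇒) Suppose t ≡ 7 (mod 27). Write t = 27j + 7. Then (27j + 7)³ = 19683j³ + 15309j² + 3969j + 343 = 27(729j³ + 567j² + 147j + 12) + 19, so t³ ≡ 19 (mod 27).

(⇐) This fails: take t = 16. Then 16³ = 4096 ≡ 19 (mod 27), yet 16 ≡ 16 (mod 27), not 7.

Only the forward implication holds.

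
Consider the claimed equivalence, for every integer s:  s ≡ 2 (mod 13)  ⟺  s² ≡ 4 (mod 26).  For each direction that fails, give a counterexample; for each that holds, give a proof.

[⇒] This fails: take s = 15. Then 15 ≡ 2 (mod 13), but 15² = 225 ≡ 17 (mod 26), not 4.

[⇐] This fails: take s = 24. Then 24² = 576 ≡ 4 (mod 26), yet 24 ≡ 11 (mod 13), not 2.

(⇒) fails and (⇐) fails.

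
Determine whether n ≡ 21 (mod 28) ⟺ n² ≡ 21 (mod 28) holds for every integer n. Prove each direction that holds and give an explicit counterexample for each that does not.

Forward direction. Suppose n ≡ 21 (mod 28). Write n = 28j + 21. Then (28j + 21)² = 784j² + 1176j + 441 = 28(28j² + 42j + 15) + 21, so n² ≡ 21 (mod 28).

Converse. This fails: take n = 7. Then 7² = 49 ≡ 21 (mod 28), yet 7 ≡ 7 (mod 28), not 21.

Not equivalent: only (⇒) holds.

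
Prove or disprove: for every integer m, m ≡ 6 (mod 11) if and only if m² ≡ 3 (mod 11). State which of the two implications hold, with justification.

[⇒] Suppose m ≡ 6 (mod 11). Write m = 11j + 6. Then (11j + 6)² = 121j² + 132j + 36 = 11(11j² + 12j + 3) + 3, so m² ≡ 3 (mod 11).

[⇐] This fails: take m = 5. Then 5² = 25 ≡ 3 (mod 11), yet 5 ≡ 5 (mod 11), not 6.

(⇒) holds; (⇐) fails.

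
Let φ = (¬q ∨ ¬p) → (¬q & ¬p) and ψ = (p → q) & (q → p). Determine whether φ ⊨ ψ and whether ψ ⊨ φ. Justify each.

The biconditional holds.

Forward direction. Assume the antecedent. If p is true, the antecedent forces (p = T, q = T), and (p → q) & (q → p) holds there. If p is false, the antecedent forces (p = F, q = F), and (p → q) & (q → p) holds there. Either way (p → q) & (q → p) holds.

Converse. Assume the antecedent. If p is true, the antecedent forces (p = T, q = T), and (¬q ∨ ¬p) → (¬q & ¬p) holds there. If p is false, the antecedent forces (p = F, q = F), and (¬q ∨ ¬p) → (¬q & ¬p) holds there. Either way (¬q ∨ ¬p) → (¬q & ¬p) holds.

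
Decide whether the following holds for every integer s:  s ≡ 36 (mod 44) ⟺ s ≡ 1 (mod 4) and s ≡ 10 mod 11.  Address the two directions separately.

Neither direction holds.

(→) This fails: s = 36 gives 36 ≡ 36 (mod 44) but 36 ≡ 0 (mod 4), so the conjunction on the right does not hold.

(←) This fails: s = 21 satisfies both congruences on the right (21 ≡ 1 mod 4 and 21 ≡ 10 mod 11) yet 21 ≡ 21 (mod 44), not 36.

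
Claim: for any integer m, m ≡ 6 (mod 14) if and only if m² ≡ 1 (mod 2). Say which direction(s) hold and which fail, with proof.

Neither implication holds.

(→) This fails: take m = 6. Then 6 ≡ 6 (mod 14), but 6² = 36 ≡ 0 (mod 2), not 1.

(←) This fails: take m = 1. Then 1² = 1 ≡ 1 (mod 2), yet 1 ≡ 1 (mod 14), not 6.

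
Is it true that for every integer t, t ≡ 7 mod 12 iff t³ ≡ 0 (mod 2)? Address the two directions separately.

(⟹) This fails: take t = 7. Then 7 ≡ 7 (mod 12), but 7³ = 343 ≡ 1 (mod 2), not 0.

(⟸) This fails: take t = 0. Then 0³ = 0 ≡ 0 (mod 2), yet 0 ≡ 0 (mod 12), not 7.

Neither implication holds.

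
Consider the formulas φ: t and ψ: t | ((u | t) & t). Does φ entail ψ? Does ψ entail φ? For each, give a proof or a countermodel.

Both directions hold; the statement is true.

(⇒) Assume the antecedent. If u is true, the antecedent forces (u = T, t = T), and t | ((u | t) & t) holds there. If u is false, the antecedent forces (u = F, t = T), and t | ((u | t) & t) holds there. Either way t | ((u | t) & t) holds.

(⇐) Assume the antecedent. If u is true, the antecedent forces (u = T, t = T), and t holds there. If u is false, the antecedent forces (u = F, t = T), and t holds there. Either way t holds.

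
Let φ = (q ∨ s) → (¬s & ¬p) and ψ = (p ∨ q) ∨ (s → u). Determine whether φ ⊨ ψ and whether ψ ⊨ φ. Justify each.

(⇒) holds; (⇐) fails.

[⇐] This fails. Under q = T, p = T, s = F, u = F, the left side is false but the right side is true.

[⇒] Assume the antecedent. If s is true, the antecedent cannot hold. If s is false, (p ∨ q) ∨ (s → u) reduces to true regardless of the other variables. Either way (p ∨ q) ∨ (s → u) holds.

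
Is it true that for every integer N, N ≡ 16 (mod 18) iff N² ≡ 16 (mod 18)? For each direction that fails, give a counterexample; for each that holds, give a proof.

[⇒] This fails: take N = 16. Then 16 ≡ 16 (mod 18), but 16² = 256 ≡ 4 (mod 18), not 16.

[⇐] This fails: take N = 4. Then 4² = 16 ≡ 16 (mod 18), yet 4 ≡ 4 (mod 18), not 16.

Neither direction holds.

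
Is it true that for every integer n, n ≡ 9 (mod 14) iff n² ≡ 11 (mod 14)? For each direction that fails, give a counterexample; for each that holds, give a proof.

[⇒] Suppose n ≡ 9 (mod 14). Write n = 14j + 9. Then (14j + 9)² = 196j² + 252j + 81 = 14(14j² + 18j + 5) + 11, so n² ≡ 11 (mod 14).

[⇐] This fails: take n = 5. Then 5² = 25 ≡ 11 (mod 14), yet 5 ≡ 5 (mod 14), not 9.

Only the forward implication holds.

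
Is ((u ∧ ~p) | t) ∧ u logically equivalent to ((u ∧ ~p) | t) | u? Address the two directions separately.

The forward direction holds; the converse fails.

(→) Assume the antecedent. If p is true, the antecedent forces (p = T, u = T, t = T), and ((u ∧ ~p) | t) | u holds there. If p is false, the antecedent forces (p = F, u = T, t = F) or (p = F, u = T, t = T), and ((u ∧ ~p) | t) | u holds there. Either way ((u ∧ ~p) | t) | u holds.

(←) This fails. Under p = T, u = T, t = F, the left side is false but the right side is true.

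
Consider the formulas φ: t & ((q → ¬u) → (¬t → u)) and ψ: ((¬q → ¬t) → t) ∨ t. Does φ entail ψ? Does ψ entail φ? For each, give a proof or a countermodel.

Both directions hold.

(⇒) Assume the antecedent. If u is true, the antecedent forces (u = T, t = T, q = F) or (u = T, t = T, q = T), and ((¬q → ¬t) → t) ∨ t holds there. If u is false, the antecedent forces (u = F, t = T, q = F) or (u = F, t = T, q = T), and ((¬q → ¬t) → t) ∨ t holds there. Either way ((¬q → ¬t) → t) ∨ t holds.

(⇐) Assume the antecedent. If u is true, the antecedent forces (u = T, t = T, q = F) or (u = T, t = T, q = T), and t & ((q → ¬u) → (¬t → u)) holds there. If u is false, the antecedent forces (u = F, t = T, q = F) or (u = F, t = T, q = T), and t & ((q → ¬u) → (¬t → u)) holds there. Either way t & ((q → ¬u) → (¬t → u)) holds.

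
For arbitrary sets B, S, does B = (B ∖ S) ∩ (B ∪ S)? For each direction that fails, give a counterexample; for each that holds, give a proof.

Only the reverse inclusion holds.

(⟸) Let x ∈ (B ∖ S) ∩ (B ∪ S). Then x ∈ B and x ∉ S, from which x ∈ B.

(⟹) This inclusion fails. Take B = {1}, S = {1}; then 1 ∈ B but 1 ∉ (B ∖ S) ∩ (B ∪ S).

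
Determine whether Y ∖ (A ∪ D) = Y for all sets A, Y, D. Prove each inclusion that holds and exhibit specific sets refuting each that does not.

(⊆) Let x ∈ Y ∖ (A ∪ D). Then x ∈ Y and x ∉ A, D, from which x ∈ Y.

(⊇) This inclusion fails. Take A = {1}, Y = {1}, D = ∅; then 1 ∈ Y but 1 ∉ Y ∖ (A ∪ D).

(⊆) holds; (⊇) fails.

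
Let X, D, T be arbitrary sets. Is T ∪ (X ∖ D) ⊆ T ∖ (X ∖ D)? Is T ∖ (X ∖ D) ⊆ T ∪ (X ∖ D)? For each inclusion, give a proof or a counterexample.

Only the reverse inclusion holds.

Forward inclusion. This inclusion fails. Take X = {1}, D = ∅, T = ∅; then 1 ∈ T ∪ (X ∖ D) but 1 ∉ T ∖ (X ∖ D).

Reverse inclusion. Let x ∈ T ∖ (X ∖ D). Then either x ∈ T and x ∉ X, D; or x ∈ D ∩ T and x ∉ X; or x ∈ X ∩ D ∩ T. In each case x ∈ T ∪ (X ∖ D), so T ∖ (X ∖ D) ⊆ T ∪ (X ∖ D).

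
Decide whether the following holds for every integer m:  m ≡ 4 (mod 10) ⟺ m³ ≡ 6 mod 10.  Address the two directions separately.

Neither implication holds.

[⇒] This fails: take m = 4. Then 4 ≡ 4 (mod 10), but 4³ = 64 ≡ 4 (mod 10), not 6.

[⇐] This fails: take m = 6. Then 6³ = 216 ≡ 6 (mod 10), yet 6 ≡ 6 (mod 10), not 4.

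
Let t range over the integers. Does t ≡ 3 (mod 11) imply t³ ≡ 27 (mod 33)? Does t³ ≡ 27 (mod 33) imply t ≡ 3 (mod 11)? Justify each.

(→) This fails: take t = 14. Then 14 ≡ 3 (mod 11), but 14³ = 2744 ≡ 5 (mod 33), not 27.

(←) Conversely, the residues r modulo 33 with r³ ≡ 27 (mod 33) are exactly {3}, and each is ≡ 3 (mod 11).

Not equivalent: only (⇐) holds.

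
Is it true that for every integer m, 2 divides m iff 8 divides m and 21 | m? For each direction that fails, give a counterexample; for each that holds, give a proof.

Only the reverse direction holds.

(⇒) This fails: take m = 2. Certainly 2 ∣ 2, but 8 ∤ 2.

(⇐) Suppose 8 ∣ m and 21 ∣ m. Any common multiple of 8 and 21 is a multiple of their lcm; here gcd(8, 21) = 1, so lcm(8, 21) = 8·21 = 168, so 168 ∣ m. Since 2 ∣ 168, it follows that 2 ∣ m.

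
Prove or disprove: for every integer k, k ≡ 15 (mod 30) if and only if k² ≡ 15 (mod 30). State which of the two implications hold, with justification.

Both directions hold.

(⟸) Suppose k² ≡ 15 (mod 30). The only residue r in {0, …, 29} with r² ≡ 15 (mod 30) is r = 15, so k ≡ 15 (mod 30).

(⟹) Suppose k ≡ 15 (mod 30). Write k = 30j + 15. Then (30j + 15)² = 900j² + 900j + 225 = 30(30j² + 30j + 7) + 15, so k² ≡ 15 (mod 30).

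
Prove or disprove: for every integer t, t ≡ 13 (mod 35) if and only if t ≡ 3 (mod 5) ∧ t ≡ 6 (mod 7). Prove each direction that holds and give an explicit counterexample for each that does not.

Both implications hold.

(⟹) Suppose t ≡ 13 (mod 35); write t = 35j + 13. Since 5 ∣ 35, reducing mod 5 gives t ≡ 13 ≡ 3 (mod 5); since 7 ∣ 35, reducing mod 7 gives t ≡ 13 ≡ 6 (mod 7).

(⟸) Conversely, if t ≡ 3 (mod 5) and t ≡ 6 (mod 7), then by the Chinese remainder theorem t ≡ 13 (mod 35). This is exactly t ≡ 13 (mod 35).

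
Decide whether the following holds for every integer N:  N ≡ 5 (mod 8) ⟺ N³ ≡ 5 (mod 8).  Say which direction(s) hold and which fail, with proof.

The biconditional holds.

[⇒] Suppose N ≡ 5 (mod 8). Write N = 8j + 5. Then (8j + 5)³ = 512j³ + 960j² + 600j + 125 = 8(64j³ + 120j² + 75j + 15) + 5, so N³ ≡ 5 (mod 8).

[⇐] For the converse, argue contrapositively. If N ≢ 5 (mod 8), then N is congruent to one of 0, 1, 2, 3, 4, 6, 7 modulo 8, and these give N³ ≡ 0, 1, 0, 3, 0, 0, 7 respectively — never 5.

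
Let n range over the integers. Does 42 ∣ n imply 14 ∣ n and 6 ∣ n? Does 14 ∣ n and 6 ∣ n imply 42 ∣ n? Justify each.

Both implications hold.

(→) If 42 ∣ n, write n = 42q. Since 42 = 3·14, n = 14·(3q), so 14 ∣ n; and since 42 = 7·6, n = 6·(7q), so 6 ∣ n.

(←) Suppose 14 ∣ n and 6 ∣ n. Any common multiple of 14 and 6 is a multiple of their lcm; here lcm(14, 6) = 14·6/gcd(14, 6) = 84/2 = 42, so 42 ∣ n.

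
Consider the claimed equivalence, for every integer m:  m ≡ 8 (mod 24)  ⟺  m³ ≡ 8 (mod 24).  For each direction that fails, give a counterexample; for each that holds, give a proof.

(⇒) Suppose m ≡ 8 (mod 24). Write m = 24j + 8. Then (24j + 8)³ = 13824j³ + 13824j² + 4608j + 512 = 24(576j³ + 576j² + 192j + 21) + 8, so m³ ≡ 8 (mod 24).

(⇐) This fails: take m = 2. Then 2³ = 8 ≡ 8 (mod 24), yet 2 ≡ 2 (mod 24), not 8.

(⇒) holds; (⇐) fails.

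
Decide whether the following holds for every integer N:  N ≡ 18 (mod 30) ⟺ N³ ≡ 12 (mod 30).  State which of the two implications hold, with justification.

(⟹) Suppose N ≡ 18 (mod 30). Write N = 30j + 18. Then (30j + 18)³ = 27000j³ + 48600j² + 29160j + 5832 = 30(900j³ + 1620j² + 972j + 194) + 12, so N³ ≡ 12 (mod 30).

(⟸) Conversely, suppose N³ ≡ 12 (mod 30). The only residue r in {0, …, 29} with r³ ≡ 12 (mod 30) is r = 18, so N ≡ 18 (mod 30).

Equivalent; both directions hold.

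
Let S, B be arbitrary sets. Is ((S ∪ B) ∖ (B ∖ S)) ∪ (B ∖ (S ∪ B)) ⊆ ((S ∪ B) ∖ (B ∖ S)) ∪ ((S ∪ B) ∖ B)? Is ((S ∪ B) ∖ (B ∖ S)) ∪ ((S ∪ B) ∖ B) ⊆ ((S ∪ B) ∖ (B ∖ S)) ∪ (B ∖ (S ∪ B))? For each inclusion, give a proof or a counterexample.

Forward inclusion. Let x ∈ ((S ∪ B) ∖ (B ∖ S)) ∪ (B ∖ (S ∪ B)). Then either x ∈ S and x ∉ B; or x ∈ S ∩ B. In each case x ∈ ((S ∪ B) ∖ (B ∖ S)) ∪ ((S ∪ B) ∖ B), so ((S ∪ B) ∖ (B ∖ S)) ∪ (B ∖ (S ∪ B)) ⊆ ((S ∪ B) ∖ (B ∖ S)) ∪ ((S ∪ B) ∖ B).

Reverse inclusion. Let x ∈ ((S ∪ B) ∖ (B ∖ S)) ∪ ((S ∪ B) ∖ B). Then either x ∈ S and x ∉ B; or x ∈ S ∩ B. In each case x ∈ ((S ∪ B) ∖ (B ∖ S)) ∪ (B ∖ (S ∪ B)), so ((S ∪ B) ∖ (B ∖ S)) ∪ ((S ∪ B) ∖ B) ⊆ ((S ∪ B) ∖ (B ∖ S)) ∪ (B ∖ (S ∪ B)).

Both inclusions hold; the sets are equal.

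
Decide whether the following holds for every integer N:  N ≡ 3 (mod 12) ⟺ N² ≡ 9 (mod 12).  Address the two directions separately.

(⇒) Suppose N ≡ 3 (mod 12). Write N = 12j + 3. Then (12j + 3)² = 144j² + 72j + 9 = 12(12j² + 6j) + 9, so N² ≡ 9 (mod 12).

(⇐) This fails: take N = 9. Then 9² = 81 ≡ 9 (mod 12), yet 9 ≡ 9 (mod 12), not 3.

The forward direction holds; the converse fails.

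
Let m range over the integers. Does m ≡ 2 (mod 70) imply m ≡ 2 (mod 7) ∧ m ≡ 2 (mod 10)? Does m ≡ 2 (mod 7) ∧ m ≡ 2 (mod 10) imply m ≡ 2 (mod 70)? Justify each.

The biconditional holds.

Converse. If m ≡ 2 (mod 7) and m ≡ 2 (mod 10), then by the Chinese remainder theorem m ≡ 2 (mod 70). This is exactly m ≡ 2 (mod 70).

Forward direction. Suppose m ≡ 2 (mod 70); write m = 70j + 2. Since 7 ∣ 70, reducing mod 7 gives m ≡ 2 (mod 7); since 10 ∣ 70, reducing mod 10 gives m ≡ 2 (mod 10).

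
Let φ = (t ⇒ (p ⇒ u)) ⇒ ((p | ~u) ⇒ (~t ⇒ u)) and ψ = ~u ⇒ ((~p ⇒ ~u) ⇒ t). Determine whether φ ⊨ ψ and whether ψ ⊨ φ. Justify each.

(⟹) Assume the antecedent. If t is true, ~u ⇒ ((~p ⇒ ~u) ⇒ t) reduces to true regardless of the other variables. If t is false, the antecedent forces (t = F, u = T, p = F) or (t = F, u = T, p = T), and ~u ⇒ ((~p ⇒ ~u) ⇒ t) holds there. Either way ~u ⇒ ((~p ⇒ ~u) ⇒ t) holds.

(⟸) Assume the antecedent. If t is true, the consequent reduces to true regardless of the other variables. If t is false, the antecedent forces (t = F, u = T, p = F) or (t = F, u = T, p = T), and the consequent holds there. Either way the consequent holds.

The biconditional holds.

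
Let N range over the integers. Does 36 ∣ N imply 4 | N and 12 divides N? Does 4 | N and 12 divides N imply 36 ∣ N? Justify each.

(⇒) holds; (⇐) fails.

(⇒) If 36 ∣ N, write N = 36q. Since 36 = 9·4, N = 4·(9q), so 4 ∣ N; and since 36 = 3·12, N = 12·(3q), so 12 ∣ N.

(⇐) This fails: take N = 12. Both 4 ∣ 12 and 12 ∣ 12, yet 12 is not a multiple of 36 (since 12 = 0·36 + 12), so 36 ∤ 12.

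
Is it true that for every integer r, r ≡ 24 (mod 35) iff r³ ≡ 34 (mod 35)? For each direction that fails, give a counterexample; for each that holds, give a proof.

(⟹) Suppose r ≡ 24 (mod 35). Write r = 35j + 24. Then (35j + 24)³ = 42875j³ + 88200j² + 60480j + 13824 = 35(1225j³ + 2520j² + 1728j + 394) + 34, so r³ ≡ 34 (mod 35).

(⟸) This fails: take r = 19. Then 19³ = 6859 ≡ 34 (mod 35), yet 19 ≡ 19 (mod 35), not 24.

Only the forward direction holds.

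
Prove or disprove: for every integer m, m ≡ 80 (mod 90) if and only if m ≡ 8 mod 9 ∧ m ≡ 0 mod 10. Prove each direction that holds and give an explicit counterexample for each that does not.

Forward direction. Suppose m ≡ 80 (mod 90); write m = 90j + 80. Since 9 ∣ 90, reducing mod 9 gives m ≡ 80 ≡ 8 (mod 9); since 10 ∣ 90, reducing mod 10 gives m ≡ 80 ≡ 0 (mod 10).

Converse. If m ≡ 8 (mod 9) and m ≡ 0 (mod 10), then by the Chinese remainder theorem m ≡ 80 (mod 90). This is exactly m ≡ 80 (mod 90).

The biconditional holds.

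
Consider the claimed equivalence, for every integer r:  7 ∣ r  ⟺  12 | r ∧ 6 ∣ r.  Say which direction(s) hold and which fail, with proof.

(⟹) This fails: take r = 7. Certainly 7 ∣ 7, but 12 ∤ 7.

(⟸) This fails: take r = 12. Both 12 ∣ 12 and 6 ∣ 12, yet 12 is not a multiple of 7 (since 12 = 1·7 + 5), so 7 ∤ 12.

Neither implication holds.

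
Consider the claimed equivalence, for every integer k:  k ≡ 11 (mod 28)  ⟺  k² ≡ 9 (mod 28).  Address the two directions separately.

Converse. This fails: take k = 3. Then 3² = 9 ≡ 9 (mod 28), yet 3 ≡ 3 (mod 28), not 11.

Forward direction. Suppose k ≡ 11 (mod 28). Write k = 28j + 11. Then (28j + 11)² = 784j² + 616j + 121 = 28(28j² + 22j + 4) + 9, so k² ≡ 9 (mod 28).

(⇒) holds; (⇐) fails.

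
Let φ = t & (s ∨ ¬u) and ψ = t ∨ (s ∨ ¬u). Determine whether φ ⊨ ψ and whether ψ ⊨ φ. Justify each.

Only the forward direction holds.

(→) Assume the antecedent. If s is true, t ∨ (s ∨ ¬u) reduces to true regardless of the other variables. If s is false, the antecedent forces (s = F, u = F, t = T), and t ∨ (s ∨ ¬u) holds there. Either way t ∨ (s ∨ ¬u) holds.

(←) This fails. Under s = F, u = F, t = F, the left side is false but the right side is true.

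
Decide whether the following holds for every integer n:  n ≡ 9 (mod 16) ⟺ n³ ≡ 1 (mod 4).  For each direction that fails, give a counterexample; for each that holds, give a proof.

(⇒) Suppose n ≡ 9 (mod 16). Then n³ ≡ 9³ = 729 (mod 16), and since 4 ∣ 16, also n³ ≡ 1 (mod 4).

(⇐) This fails: take n = 1. Then 1³ = 1 ≡ 1 (mod 4), yet 1 ≡ 1 (mod 16), not 9.

(⇒) holds; (⇐) fails.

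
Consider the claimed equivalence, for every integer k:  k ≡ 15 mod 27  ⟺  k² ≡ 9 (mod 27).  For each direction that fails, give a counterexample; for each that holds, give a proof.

Forward direction. Suppose k ≡ 15 mod 27. Write k = 27j + 15. Then (27j + 15)² = 729j² + 810j + 225 = 27(27j² + 30j + 8) + 9, so k² ≡ 9 (mod 27).

Converse. This fails: take k = 3. Then 3² = 9 ≡ 9 (mod 27), yet 3 ≡ 3 (mod 27), not 15.

Only the forward implication holds.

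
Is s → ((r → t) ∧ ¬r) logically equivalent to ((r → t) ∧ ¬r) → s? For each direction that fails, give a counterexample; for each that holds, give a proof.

(⇒) fails and (⇐) fails.

(⟹) This fails. Under r = F, s = F, t = F, the left side is true but the right side is false.

(⟸) This fails. Under r = T, s = T, t = F, the left side is false but the right side is true.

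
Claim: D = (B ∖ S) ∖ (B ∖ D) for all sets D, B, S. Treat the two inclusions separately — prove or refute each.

(⊆) fails; (⊇) holds.

Forward inclusion. This inclusion fails. Take D = {1}, B = ∅, S = ∅; then 1 ∈ D but 1 ∉ (B ∖ S) ∖ (B ∖ D).

Reverse inclusion. Let x ∈ (B ∖ S) ∖ (B ∖ D). Then x ∈ D ∩ B and x ∉ S, from which x ∈ D.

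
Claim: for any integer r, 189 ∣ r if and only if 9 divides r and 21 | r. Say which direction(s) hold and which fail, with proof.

[⇒] If 189 ∣ r, write r = 189q. Since 189 = 21·9, r = 9·(21q), so 9 ∣ r; and since 189 = 9·21, r = 21·(9q), so 21 ∣ r.

[⇐] This fails: take r = 63. Both 9 ∣ 63 and 21 ∣ 63, yet 63 is not a multiple of 189 (since 63 = 0·189 + 63), so 189 ∤ 63.

Only the forward implication holds.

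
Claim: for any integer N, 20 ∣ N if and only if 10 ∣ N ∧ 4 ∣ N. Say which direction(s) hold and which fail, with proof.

Equivalent; both directions hold.

(⟹) If 20 ∣ N, write N = 20q. Since 20 = 2·10, N = 10·(2q), so 10 ∣ N; and since 20 = 5·4, N = 4·(5q), so 4 ∣ N.

(⟸) Suppose 10 ∣ N and 4 ∣ N. Any common multiple of 10 and 4 is a multiple of their lcm; here lcm(10, 4) = 10·4/gcd(10, 4) = 40/2 = 20, so 20 ∣ N.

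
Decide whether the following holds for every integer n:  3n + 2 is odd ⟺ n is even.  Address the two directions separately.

[⇒] This fails: n = 3 gives 3n + 2 = 11, which is odd, but 3 is odd, not even.

[⇐] This also fails: n = 2 is even, but 3n + 2 = 8 is even, not odd.

Both directions fail.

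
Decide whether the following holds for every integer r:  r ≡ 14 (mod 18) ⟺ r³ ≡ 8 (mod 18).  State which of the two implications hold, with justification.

Forward direction. Suppose r ≡ 14 (mod 18). Write r = 18j + 14. Then (18j + 14)³ = 5832j³ + 13608j² + 10584j + 2744 = 18(324j³ + 756j² + 588j + 152) + 8, so r³ ≡ 8 (mod 18).

Converse. This fails: take r = 2. Then 2³ = 8 ≡ 8 (mod 18), yet 2 ≡ 2 (mod 18), not 14.

(⇒) holds; (⇐) fails.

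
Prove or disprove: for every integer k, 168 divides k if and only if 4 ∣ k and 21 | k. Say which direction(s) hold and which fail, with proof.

Only the forward direction holds.

(→) If 168 ∣ k, write k = 168q. Since 168 = 42·4, k = 4·(42q), so 4 ∣ k; and since 168 = 8·21, k = 21·(8q), so 21 ∣ k.

(←) This fails: take k = 84. Both 4 ∣ 84 and 21 ∣ 84, yet 84 is not a multiple of 168 (since 84 = 0·168 + 84), so 168 ∤ 84.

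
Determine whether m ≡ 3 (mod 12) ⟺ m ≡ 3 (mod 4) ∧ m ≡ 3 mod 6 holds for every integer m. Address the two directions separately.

Forward direction. Suppose m ≡ 3 (mod 12); write m = 12j + 3. Since 4 ∣ 12, reducing mod 4 gives m ≡ 3 (mod 4); since 6 ∣ 12, reducing mod 6 gives m ≡ 3 (mod 6).

Converse. If m ≡ 3 (mod 4) and m ≡ 3 (mod 6), then by the Chinese remainder theorem m ≡ 3 (mod 12). This is exactly m ≡ 3 (mod 12).

Both implications hold.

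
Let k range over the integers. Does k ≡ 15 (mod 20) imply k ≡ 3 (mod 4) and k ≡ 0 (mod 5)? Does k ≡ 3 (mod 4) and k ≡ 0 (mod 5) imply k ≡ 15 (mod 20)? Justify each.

Both directions hold; the statement is true.

(→) Suppose k ≡ 15 (mod 20); write k = 20j + 15. Since 4 ∣ 20, reducing mod 4 gives k ≡ 15 ≡ 3 (mod 4); since 5 ∣ 20, reducing mod 5 gives k ≡ 15 ≡ 0 (mod 5).

(←) Conversely, if k ≡ 3 (mod 4) and k ≡ 0 (mod 5), then by the Chinese remainder theorem k ≡ 15 (mod 20). This is exactly k ≡ 15 (mod 20).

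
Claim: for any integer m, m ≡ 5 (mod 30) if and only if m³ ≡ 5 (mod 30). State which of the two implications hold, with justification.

(→) Suppose m ≡ 5 (mod 30). Write m = 30j + 5. Then (30j + 5)³ = 27000j³ + 13500j² + 2250j + 125 = 30(900j³ + 450j² + 75j + 4) + 5, so m³ ≡ 5 (mod 30).

(←) Conversely, suppose m³ ≡ 5 (mod 30). The only residue r in {0, …, 29} with r³ ≡ 5 (mod 30) is r = 5, so m ≡ 5 (mod 30).

Both directions hold; the statement is true.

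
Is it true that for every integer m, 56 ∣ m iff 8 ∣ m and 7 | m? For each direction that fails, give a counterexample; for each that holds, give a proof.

Forward direction. If 56 ∣ m, write m = 56q. Since 56 = 7·8, m = 8·(7q), so 8 ∣ m; and since 56 = 8·7, m = 7·(8q), so 7 ∣ m.

Converse. Suppose 8 ∣ m and 7 ∣ m. Any common multiple of 8 and 7 is a multiple of their lcm; here gcd(8, 7) = 1, so lcm(8, 7) = 8·7 = 56, so 56 ∣ m.

Both directions hold; the statement is true.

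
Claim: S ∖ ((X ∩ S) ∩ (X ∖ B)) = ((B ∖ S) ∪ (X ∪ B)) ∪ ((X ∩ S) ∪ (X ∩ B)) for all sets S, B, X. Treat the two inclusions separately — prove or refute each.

(⟹) This inclusion fails. Take S = {1}, B = ∅, X = ∅; then 1 ∈ S ∖ ((X ∩ S) ∩ (X ∖ B)) but 1 ∉ ((B ∖ S) ∪ (X ∪ B)) ∪ ((X ∩ S) ∪ (X ∩ B)).

(⟸) This inclusion fails. Take S = ∅, B = {1}, X = ∅; then 1 ∈ ((B ∖ S) ∪ (X ∪ B)) ∪ ((X ∩ S) ∪ (X ∩ B)) but 1 ∉ S ∖ ((X ∩ S) ∩ (X ∖ B)).

Neither inclusion holds.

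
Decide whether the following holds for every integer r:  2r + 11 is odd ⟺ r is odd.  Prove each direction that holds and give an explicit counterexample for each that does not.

(⇒) fails; (⇐) holds.

(→) This fails: take r = 4. Then 2r + 11 = 19, which is odd, yet r = 4 is even, not odd.

(←) Suppose r is odd. Since 2 is even, 2r is even for every r, so 2r + 11 has the same parity as 11, which is odd. Hence 2r + 11 is odd.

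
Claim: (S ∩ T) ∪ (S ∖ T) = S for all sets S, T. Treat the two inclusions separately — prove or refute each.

Forward inclusion. Let x ∈ (S ∩ T) ∪ (S ∖ T). Then either x ∈ S and x ∉ T; or x ∈ S ∩ T. In each case x ∈ S, so (S ∩ T) ∪ (S ∖ T) ⊆ S.

Reverse inclusion. Let x ∈ S. Then either x ∈ S and x ∉ T; or x ∈ S ∩ T. In each case x ∈ (S ∩ T) ∪ (S ∖ T), so S ⊆ (S ∩ T) ∪ (S ∖ T).

Both inclusions hold; the sets are equal.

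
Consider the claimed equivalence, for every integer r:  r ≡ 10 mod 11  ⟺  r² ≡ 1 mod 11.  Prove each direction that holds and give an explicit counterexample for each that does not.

Only the forward implication holds.

(←) This fails: take r = 1. Then 1² = 1 ≡ 1 (mod 11), yet 1 ≡ 1 (mod 11), not 10.

(→) Suppose r ≡ 10 mod 11. Write r = 11j + 10. Then (11j + 10)² = 121j² + 220j + 100 = 11(11j² + 20j + 9) + 1, so r² ≡ 1 (mod 11).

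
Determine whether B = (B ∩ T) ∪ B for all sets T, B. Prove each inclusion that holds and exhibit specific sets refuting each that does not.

Forward inclusion. Let x ∈ B. Then either x ∈ B and x ∉ T; or x ∈ T ∩ B. In each case x ∈ (B ∩ T) ∪ B, so B ⊆ (B ∩ T) ∪ B.

Reverse inclusion. Let x ∈ (B ∩ T) ∪ B. Then either x ∈ B and x ∉ T; or x ∈ T ∩ B. In each case x ∈ B, so (B ∩ T) ∪ B ⊆ B.

Both inclusions hold; the sets are equal.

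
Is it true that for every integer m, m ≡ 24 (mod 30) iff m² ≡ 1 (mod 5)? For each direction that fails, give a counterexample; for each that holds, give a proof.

Converse. This fails: take m = 1. Then 1² = 1 ≡ 1 (mod 5), yet 1 ≡ 1 (mod 30), not 24.

Forward direction. Suppose m ≡ 24 (mod 30). Then m² ≡ 24² = 576 (mod 30), and since 5 ∣ 30, also m² ≡ 1 (mod 5).

Not equivalent: only (⇒) holds.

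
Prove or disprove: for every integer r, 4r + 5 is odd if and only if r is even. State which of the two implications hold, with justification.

[⇐] Suppose r is even. Since 4 is even, 4r is even for every r, so 4r + 5 has the same parity as 5, which is odd. Hence 4r + 5 is odd.

[⇒] This fails: take r = 1. Then 4r + 5 = 9, which is odd, yet r = 1 is odd, not even.

Not equivalent: only (⇐) holds.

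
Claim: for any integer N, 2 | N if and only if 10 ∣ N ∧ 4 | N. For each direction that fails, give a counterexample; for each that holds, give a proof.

Not equivalent: only (⇐) holds.

(⟹) This fails: take N = 2. Certainly 2 ∣ 2, but 10 ∤ 2.

(⟸) Suppose 10 ∣ N and 4 ∣ N. Any common multiple of 10 and 4 is a multiple of their lcm; here lcm(10, 4) = 10·4/gcd(10, 4) = 40/2 = 20, so 20 ∣ N. Since 2 ∣ 20, it follows that 2 ∣ N.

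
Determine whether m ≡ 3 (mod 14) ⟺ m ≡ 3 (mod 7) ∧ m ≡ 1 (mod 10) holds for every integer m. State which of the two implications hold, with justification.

Not equivalent: only (⇐) holds.

(⟹) This fails: m = 3 gives 3 ≡ 3 (mod 14) but 3 ≡ 3 (mod 10), so the conjunction on the right does not hold.

(⟸) Conversely, if m ≡ 3 (mod 7) and m ≡ 1 (mod 10), then by the Chinese remainder theorem m ≡ 31 (mod 70). Since 31 ≡ 3 (mod 14) and 14 ∣ 70, we get m ≡ 3 (mod 14).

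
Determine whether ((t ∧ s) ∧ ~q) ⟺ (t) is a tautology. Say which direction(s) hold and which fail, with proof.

(⇒) holds; (⇐) fails.

[⇒] Assume the antecedent. If s is true, the antecedent forces (s = T, t = T, q = F), and t holds there. If s is false, the antecedent cannot hold. Either way t holds.

[⇐] This fails. Under s = F, t = T, q = F, the left side is false but the right side is true.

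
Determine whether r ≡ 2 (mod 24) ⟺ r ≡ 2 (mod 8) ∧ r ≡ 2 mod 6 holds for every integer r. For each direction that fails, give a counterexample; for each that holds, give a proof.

Both implications hold.

(→) Suppose r ≡ 2 (mod 24); write r = 24j + 2. Since 8 ∣ 24, reducing mod 8 gives r ≡ 2 (mod 8); since 6 ∣ 24, reducing mod 6 gives r ≡ 2 (mod 6).

(←) Conversely, if r ≡ 2 (mod 8) and r ≡ 2 (mod 6), then by the Chinese remainder theorem r ≡ 2 (mod 24). This is exactly r ≡ 2 (mod 24).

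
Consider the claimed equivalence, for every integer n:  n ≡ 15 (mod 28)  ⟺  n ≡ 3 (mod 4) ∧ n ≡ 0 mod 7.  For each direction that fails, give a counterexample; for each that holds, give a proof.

Both directions fail.

(→) This fails: n = 15 gives 15 ≡ 15 (mod 28) but 15 ≡ 1 (mod 7), so the conjunction on the right does not hold.

(←) This fails: n = 7 satisfies both congruences on the right (7 ≡ 3 mod 4 and 7 ≡ 0 mod 7) yet 7 ≡ 7 (mod 28), not 15.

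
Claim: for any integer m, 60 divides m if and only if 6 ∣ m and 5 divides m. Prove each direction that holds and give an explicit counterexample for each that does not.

Only the forward direction holds.

(⟸) This fails: take m = 30. Both 6 ∣ 30 and 5 ∣ 30, yet 30 is not a multiple of 60 (since 30 = 0·60 + 30), so 60 ∤ 30.

(⟹) If 60 ∣ m, write m = 60q. Since 60 = 10·6, m = 6·(10q), so 6 ∣ m; and since 60 = 12·5, m = 5·(12q), so 5 ∣ m.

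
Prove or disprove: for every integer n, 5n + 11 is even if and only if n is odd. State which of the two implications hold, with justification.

Both implications hold.

(⟹) Suppose 5n + 11 is even. Since 5 is odd, 5n and n have the same parity, so 5n + 11 ≡ n + 11 (mod 2). As 11 is odd, 5n + 11 is even exactly when n is odd. Thus n is odd.

(⟸) Conversely, suppose n is odd; write n = 2j + 1. Then 5n + 11 = 5·(2j + 1) + 11 = 2·5j + 16, which is even.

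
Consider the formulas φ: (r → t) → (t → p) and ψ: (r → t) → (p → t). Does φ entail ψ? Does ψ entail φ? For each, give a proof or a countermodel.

[⇒] This fails. Under t = F, p = T, r = F, the left side is true but the right side is false.

[⇐] This fails. Under t = T, p = F, r = F, the left side is false but the right side is true.

(⇒) fails and (⇐) fails.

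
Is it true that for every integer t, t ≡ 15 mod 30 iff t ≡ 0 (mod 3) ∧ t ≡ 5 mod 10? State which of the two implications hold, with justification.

Converse. If t ≡ 0 (mod 3) and t ≡ 5 (mod 10), then by the Chinese remainder theorem t ≡ 15 (mod 30). This is exactly t ≡ 15 (mod 30).

Forward direction. Suppose t ≡ 15 (mod 30); write t = 30j + 15. Since 3 ∣ 30, reducing mod 3 gives t ≡ 15 ≡ 0 (mod 3); since 10 ∣ 30, reducing mod 10 gives t ≡ 15 ≡ 5 (mod 10).

Both implications hold.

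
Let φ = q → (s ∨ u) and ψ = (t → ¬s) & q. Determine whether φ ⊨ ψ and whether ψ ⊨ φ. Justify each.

(⇒) fails and (⇐) fails.

Forward direction. This fails. Under s = F, t = F, q = F, u = F, the left side is true but the right side is false.

Converse. This fails. Under s = F, t = F, q = T, u = F, the left side is false but the right side is true.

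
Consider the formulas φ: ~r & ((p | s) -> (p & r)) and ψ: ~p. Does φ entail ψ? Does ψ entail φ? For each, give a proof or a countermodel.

Only the forward implication holds.

Forward direction. Assume the antecedent. If s is true, the antecedent cannot hold. If s is false, the antecedent forces (s = F, r = F, p = F), and ~p holds there. Either way ~p holds.

Converse. This fails. Under s = T, r = F, p = F, the left side is false but the right side is true.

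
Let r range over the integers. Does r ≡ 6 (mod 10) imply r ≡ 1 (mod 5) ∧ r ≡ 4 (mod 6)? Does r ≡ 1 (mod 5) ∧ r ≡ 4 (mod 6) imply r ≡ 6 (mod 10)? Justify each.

Not equivalent: only (⇐) holds.

(→) This fails: r = 26 gives 26 ≡ 6 (mod 10) but 26 ≡ 2 (mod 6), so the conjunction on the right does not hold.

(←) Conversely, if r ≡ 1 (mod 5) and r ≡ 4 (mod 6), then by the Chinese remainder theorem r ≡ 16 (mod 30). Since 16 ≡ 6 (mod 10) and 10 ∣ 30, we get r ≡ 6 (mod 10).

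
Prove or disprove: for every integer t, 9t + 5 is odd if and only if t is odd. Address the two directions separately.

(⇒) fails and (⇐) fails.

(→) This fails: t = 4 gives 9t + 5 = 41, which is odd, but 4 is even, not odd.

(←) This also fails: t = 3 is odd, but 9t + 5 = 32 is even, not odd.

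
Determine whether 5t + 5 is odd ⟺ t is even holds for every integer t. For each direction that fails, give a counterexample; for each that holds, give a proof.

(⟹) Suppose 5t + 5 is odd. Since 5 is odd, 5t and t have the same parity, so 5t + 5 ≡ t + 5 (mod 2). As 5 is odd, 5t + 5 is odd exactly when t is even. Thus t is even.

(⟸) Conversely, suppose t is even; write t = 2j. Then 5t + 5 = 5·(2j) + 5 = 2·5j + 5, which is odd.

The biconditional holds.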